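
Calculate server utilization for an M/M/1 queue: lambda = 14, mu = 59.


rho = lambda/mu = 14/59 = 0.2373

0.2373


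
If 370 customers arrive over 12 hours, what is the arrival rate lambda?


lambda = total arrivals / time = 370 / 12 = 30.83 per hour

30.83 per hour


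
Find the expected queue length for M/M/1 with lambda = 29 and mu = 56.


rho = 29/56; Lq = rho^2/(1-rho) = 0.56

0.56


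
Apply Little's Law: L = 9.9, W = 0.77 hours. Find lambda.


lambda = L / W = 9.9 / 0.77 = 12.86 per hour

12.86 per hour


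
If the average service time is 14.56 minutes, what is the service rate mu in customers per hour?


mu = 60 / avg_service_time = 60 / 14.56 = 4.12 per hour

4.12 per hour


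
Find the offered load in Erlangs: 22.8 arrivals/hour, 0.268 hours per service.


Offered load a = lambda * E[S] = 22.8 * 0.268 = 6.11 Erlangs

6.11 Erlangs


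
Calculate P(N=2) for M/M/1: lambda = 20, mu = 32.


rho = 20/32; P(n) = (1-rho)*rho^n = (1-20/32)*(20/32)^2 = 0.1465

0.1465


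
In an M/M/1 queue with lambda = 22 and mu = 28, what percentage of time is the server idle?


Idle fraction = (1 - rho) * 100 = (1 - 22/28) * 100 = 21.4%

21.4%


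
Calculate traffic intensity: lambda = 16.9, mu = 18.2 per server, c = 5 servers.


rho = lambda / (c * mu) = 16.9 / (5 * 18.2) = 0.1857

0.1857


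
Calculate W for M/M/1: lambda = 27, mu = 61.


W = 1/(mu - lambda) = 1/(61 - 27) = 0.0294 hours

0.0294 hours


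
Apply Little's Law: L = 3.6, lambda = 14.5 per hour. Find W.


W = L / lambda = 3.6 / 14.5 = 0.2483 hours

0.2483 hours


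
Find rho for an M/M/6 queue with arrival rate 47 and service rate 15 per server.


rho = lambda/(c*mu) = 47/(6*15) = 0.5222

0.5222


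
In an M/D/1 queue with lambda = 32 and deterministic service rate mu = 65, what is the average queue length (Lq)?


M/D/1: Lq = rho^2 / (2*(1-rho)) where rho = 32/65; Lq = 0.24

0.24


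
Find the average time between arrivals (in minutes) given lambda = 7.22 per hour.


Mean interarrival time = 60/lambda = 60/7.22 = 8.31 minutes

8.31 minutes


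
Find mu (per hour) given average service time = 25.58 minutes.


mu = 60 / avg_service_time = 60 / 25.58 = 2.35 per hour

2.35 per hour


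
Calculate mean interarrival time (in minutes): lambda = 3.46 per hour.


Mean interarrival time = 60/lambda = 60/3.46 = 17.34 minutes

17.34 minutes


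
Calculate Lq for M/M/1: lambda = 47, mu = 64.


rho = 47/64; Lq = rho^2/(1-rho) = 2.03

2.03


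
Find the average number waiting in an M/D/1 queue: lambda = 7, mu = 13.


M/D/1: Lq = rho^2 / (2*(1-rho)) where rho = 7/13; Lq = 0.31

0.31


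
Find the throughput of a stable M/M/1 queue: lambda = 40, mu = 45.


For a stable queue (lambda < mu), throughput = lambda = 40 per hour

40 per hour


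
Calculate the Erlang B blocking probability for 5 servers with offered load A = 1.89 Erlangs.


B(N,A) = (A^N/N!) / sum(A^k/k!, k=0..N) with N=5, A=1.89 = 0.0308

0.0308


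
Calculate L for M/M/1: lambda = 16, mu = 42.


rho = 16/42; L = rho/(1-rho) = 0.62

0.62


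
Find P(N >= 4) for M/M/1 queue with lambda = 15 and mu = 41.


P(N >= 4) = rho^4 = (15/41)^4 = 0.0179

0.0179


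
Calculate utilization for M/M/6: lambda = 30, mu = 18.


rho = lambda/(c*mu) = 30/(6*18) = 0.2778

0.2778


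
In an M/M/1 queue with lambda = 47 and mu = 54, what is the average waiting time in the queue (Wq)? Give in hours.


rho = 47/54; Wq = rho/(mu - lambda) = 0.1243 hours

0.1243 hours


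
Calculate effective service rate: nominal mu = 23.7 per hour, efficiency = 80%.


Effective rate = mu * efficiency = 23.7 * 0.8 = 18.96 per hour

18.96 per hour


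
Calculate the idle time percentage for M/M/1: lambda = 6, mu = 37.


Idle fraction = (1 - rho) * 100 = (1 - 6/37) * 100 = 83.8%

83.8%


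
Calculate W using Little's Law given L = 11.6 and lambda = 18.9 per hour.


W = L / lambda = 11.6 / 18.9 = 0.6138 hours

0.6138 hours


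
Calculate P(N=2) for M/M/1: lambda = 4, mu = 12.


rho = 4/12; P(n) = (1-rho)*rho^n = (1-4/12)*(4/12)^2 = 0.0741

0.0741


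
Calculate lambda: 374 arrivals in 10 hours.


lambda = total arrivals / time = 374 / 10 = 37.4 per hour

37.4 per hour


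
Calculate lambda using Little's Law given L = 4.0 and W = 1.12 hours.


lambda = L / W = 4.0 / 1.12 = 3.57 per hour

3.57 per hour


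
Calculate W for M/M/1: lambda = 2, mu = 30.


W = 1/(mu - lambda) = 1/(30 - 2) = 0.0357 hours

0.0357 hours


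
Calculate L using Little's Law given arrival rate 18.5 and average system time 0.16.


L = lambda * W = 18.5 * 0.16 = 2.96

2.96


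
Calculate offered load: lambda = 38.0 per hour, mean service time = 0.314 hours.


Offered load a = lambda * E[S] = 38.0 * 0.314 = 11.93 Erlangs

11.93 Erlangs


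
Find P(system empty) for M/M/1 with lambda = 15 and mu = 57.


P0 = 1 - rho = 1 - 15/57 = 0.7368

0.7368


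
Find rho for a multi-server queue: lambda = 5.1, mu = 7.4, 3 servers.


rho = lambda / (c * mu) = 5.1 / (3 * 7.4) = 0.2297

0.2297


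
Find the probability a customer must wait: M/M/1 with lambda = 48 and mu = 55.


P(wait) = rho = lambda/mu = 48/55 = 0.8727

0.8727


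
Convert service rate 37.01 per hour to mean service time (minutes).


Mean service time = 60/mu = 60/37.01 = 1.62 minutes

1.62 minutes


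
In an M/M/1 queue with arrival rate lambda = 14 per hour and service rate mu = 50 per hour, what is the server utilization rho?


rho = lambda/mu = 14/50 = 0.28

0.28


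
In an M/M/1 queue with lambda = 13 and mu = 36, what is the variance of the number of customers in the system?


rho = 13/36; Var(N) = rho/(1-rho)^2 = 0.88

0.88


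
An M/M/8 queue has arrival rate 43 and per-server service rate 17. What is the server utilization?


rho = lambda/(c*mu) = 43/(8*17) = 0.3162

0.3162


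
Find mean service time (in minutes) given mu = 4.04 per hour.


Mean service time = 60/mu = 60/4.04 = 14.85 minutes

14.85 minutes


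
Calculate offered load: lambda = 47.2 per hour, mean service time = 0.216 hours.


Offered load a = lambda * E[S] = 47.2 * 0.216 = 10.2 Erlangs

10.2 Erlangs


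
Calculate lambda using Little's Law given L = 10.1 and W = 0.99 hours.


lambda = L / W = 10.1 / 0.99 = 10.2 per hour

10.2 per hour


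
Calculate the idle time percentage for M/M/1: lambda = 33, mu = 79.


Idle fraction = (1 - rho) * 100 = (1 - 33/79) * 100 = 58.2%

58.2%


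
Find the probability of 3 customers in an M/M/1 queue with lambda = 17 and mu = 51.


rho = 17/51; P(n) = (1-rho)*rho^n = (1-17/51)*(17/51)^3 = 0.0247

0.0247


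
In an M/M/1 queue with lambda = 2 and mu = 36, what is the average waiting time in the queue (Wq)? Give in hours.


rho = 2/36; Wq = rho/(mu - lambda) = 0.0016 hours

0.0016 hours


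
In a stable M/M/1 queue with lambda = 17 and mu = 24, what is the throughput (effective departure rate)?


For a stable queue (lambda < mu), throughput = lambda = 17 per hour

17 per hour


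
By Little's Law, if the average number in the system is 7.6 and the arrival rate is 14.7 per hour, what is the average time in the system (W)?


W = L / lambda = 7.6 / 14.7 = 0.517 hours

0.517 hours


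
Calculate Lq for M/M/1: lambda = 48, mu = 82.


rho = 48/82; Lq = rho^2/(1-rho) = 0.83

0.83


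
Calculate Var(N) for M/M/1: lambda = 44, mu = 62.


rho = 44/62; Var(N) = rho/(1-rho)^2 = 8.42

8.42


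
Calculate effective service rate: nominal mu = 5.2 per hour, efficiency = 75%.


Effective rate = mu * efficiency = 5.2 * 0.75 = 3.9 per hour

3.9 per hour


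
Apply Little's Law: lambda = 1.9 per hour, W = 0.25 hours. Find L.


L = lambda * W = 1.9 * 0.25 = 0.48

0.48


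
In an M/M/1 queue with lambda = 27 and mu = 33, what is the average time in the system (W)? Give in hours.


W = 1/(mu - lambda) = 1/(33 - 27) = 0.1667 hours

0.1667 hours


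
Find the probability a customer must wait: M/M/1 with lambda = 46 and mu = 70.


P(wait) = rho = lambda/mu = 46/70 = 0.6571

0.6571


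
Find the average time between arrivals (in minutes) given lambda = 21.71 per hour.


Mean interarrival time = 60/lambda = 60/21.71 = 2.76 minutes

2.76 minutes


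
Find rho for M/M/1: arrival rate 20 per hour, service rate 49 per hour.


rho = lambda/mu = 20/49 = 0.4082

0.4082


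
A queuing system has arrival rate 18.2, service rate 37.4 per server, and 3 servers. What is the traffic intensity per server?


rho = lambda / (c * mu) = 18.2 / (3 * 37.4) = 0.1622

0.1622


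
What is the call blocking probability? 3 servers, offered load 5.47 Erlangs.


B(N,A) = (A^N/N!) / sum(A^k/k!, k=0..N) with N=3, A=5.47 = 0.56

0.56


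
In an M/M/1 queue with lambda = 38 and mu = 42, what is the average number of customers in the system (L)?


rho = 38/42; L = rho/(1-rho) = 9.5

9.5


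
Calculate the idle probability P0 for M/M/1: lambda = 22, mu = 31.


P0 = 1 - rho = 1 - 22/31 = 0.2903

0.2903


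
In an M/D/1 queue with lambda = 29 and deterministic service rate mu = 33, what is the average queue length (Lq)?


M/D/1: Lq = rho^2 / (2*(1-rho)) where rho = 29/33; Lq = 3.19

3.19


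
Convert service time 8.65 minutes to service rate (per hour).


mu = 60 / avg_service_time = 60 / 8.65 = 6.94 per hour

6.94 per hour


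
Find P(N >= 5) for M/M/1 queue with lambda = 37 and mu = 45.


P(N >= 5) = rho^5 = (37/45)^5 = 0.3758

0.3758


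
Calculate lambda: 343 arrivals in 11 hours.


lambda = total arrivals / time = 343 / 11 = 31.18 per hour

31.18 per hour


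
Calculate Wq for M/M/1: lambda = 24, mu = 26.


rho = 24/26; Wq = rho/(mu - lambda) = 0.4615 hours

0.4615 hours


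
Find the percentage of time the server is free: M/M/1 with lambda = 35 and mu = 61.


Idle fraction = (1 - rho) * 100 = (1 - 35/61) * 100 = 42.6%

42.6%


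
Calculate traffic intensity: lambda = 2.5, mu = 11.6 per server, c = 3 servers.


rho = lambda / (c * mu) = 2.5 / (3 * 11.6) = 0.0718

0.0718


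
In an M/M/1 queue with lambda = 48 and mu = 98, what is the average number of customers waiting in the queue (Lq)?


rho = 48/98; Lq = rho^2/(1-rho) = 0.47

0.47


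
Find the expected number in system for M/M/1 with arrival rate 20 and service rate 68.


rho = 20/68; L = rho/(1-rho) = 0.42

0.42


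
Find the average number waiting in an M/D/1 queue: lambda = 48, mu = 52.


M/D/1: Lq = rho^2 / (2*(1-rho)) where rho = 48/52; Lq = 5.54

5.54


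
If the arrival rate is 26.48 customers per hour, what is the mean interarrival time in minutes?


Mean interarrival time = 60/lambda = 60/26.48 = 2.27 minutes

2.27 minutes


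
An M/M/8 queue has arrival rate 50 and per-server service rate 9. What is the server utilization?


rho = lambda/(c*mu) = 50/(8*9) = 0.6944

0.6944


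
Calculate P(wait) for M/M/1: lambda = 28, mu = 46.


P(wait) = rho = lambda/mu = 28/46 = 0.6087

0.6087


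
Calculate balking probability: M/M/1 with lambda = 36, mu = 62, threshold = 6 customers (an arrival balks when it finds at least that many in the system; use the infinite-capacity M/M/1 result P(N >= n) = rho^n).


P(N >= 6) = rho^6 = (36/62)^6 = 0.0383

0.0383


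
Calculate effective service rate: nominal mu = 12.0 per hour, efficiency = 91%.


Effective rate = mu * efficiency = 12.0 * 0.91 = 10.92 per hour

10.92 per hour


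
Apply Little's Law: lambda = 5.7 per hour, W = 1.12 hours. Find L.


L = lambda * W = 5.7 * 1.12 = 6.38

6.38


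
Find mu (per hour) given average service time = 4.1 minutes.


mu = 60 / avg_service_time = 60 / 4.1 = 14.63 per hour

14.63 per hour


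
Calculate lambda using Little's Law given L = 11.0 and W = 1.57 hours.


lambda = L / W = 11.0 / 1.57 = 7.01 per hour

7.01 per hour


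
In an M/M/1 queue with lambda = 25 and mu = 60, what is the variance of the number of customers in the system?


rho = 25/60; Var(N) = rho/(1-rho)^2 = 1.22

1.22


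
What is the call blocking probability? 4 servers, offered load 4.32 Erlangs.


B(N,A) = (A^N/N!) / sum(A^k/k!, k=0..N) with N=4, A=4.32 = 0.3407

0.3407


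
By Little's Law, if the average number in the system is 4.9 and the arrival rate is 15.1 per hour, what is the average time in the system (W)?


W = L / lambda = 4.9 / 15.1 = 0.3245 hours

0.3245 hours


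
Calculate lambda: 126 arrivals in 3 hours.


lambda = total arrivals / time = 126 / 3 = 42.0 per hour

42.0 per hour


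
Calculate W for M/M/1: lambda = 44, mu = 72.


W = 1/(mu - lambda) = 1/(72 - 44) = 0.0357 hours

0.0357 hours


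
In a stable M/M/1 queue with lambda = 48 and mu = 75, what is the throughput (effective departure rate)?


For a stable queue (lambda < mu), throughput = lambda = 48 per hour

48 per hour


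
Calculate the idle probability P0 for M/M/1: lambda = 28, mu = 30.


P0 = 1 - rho = 1 - 28/30 = 0.0667

0.0667


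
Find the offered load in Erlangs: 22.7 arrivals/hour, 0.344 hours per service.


Offered load a = lambda * E[S] = 22.7 * 0.344 = 7.81 Erlangs

7.81 Erlangs


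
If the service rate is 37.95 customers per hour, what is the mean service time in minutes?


Mean service time = 60/mu = 60/37.95 = 1.58 minutes

1.58 minutes


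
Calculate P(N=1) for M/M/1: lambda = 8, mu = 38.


rho = 8/38; P(n) = (1-rho)*rho^n = (1-8/38)*(8/38)^1 = 0.1662

0.1662


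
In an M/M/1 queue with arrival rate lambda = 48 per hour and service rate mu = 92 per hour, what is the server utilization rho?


rho = lambda/mu = 48/92 = 0.5217

0.5217


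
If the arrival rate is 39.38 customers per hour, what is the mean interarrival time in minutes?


Mean interarrival time = 60/lambda = 60/39.38 = 1.52 minutes

1.52 minutes


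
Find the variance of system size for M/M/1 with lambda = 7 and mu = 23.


rho = 7/23; Var(N) = rho/(1-rho)^2 = 0.63

0.63


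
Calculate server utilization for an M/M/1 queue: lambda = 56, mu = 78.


rho = lambda/mu = 56/78 = 0.7179

0.7179


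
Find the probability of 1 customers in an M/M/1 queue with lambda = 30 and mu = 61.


rho = 30/61; P(n) = (1-rho)*rho^n = (1-30/61)*(30/61)^1 = 0.2499

0.2499


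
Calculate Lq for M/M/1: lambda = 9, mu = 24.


rho = 9/24; Lq = rho^2/(1-rho) = 0.23

0.23


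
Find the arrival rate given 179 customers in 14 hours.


lambda = total arrivals / time = 179 / 14 = 12.79 per hour

12.79 per hour


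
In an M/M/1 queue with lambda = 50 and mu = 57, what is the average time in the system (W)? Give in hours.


W = 1/(mu - lambda) = 1/(57 - 50) = 0.1429 hours

0.1429 hours


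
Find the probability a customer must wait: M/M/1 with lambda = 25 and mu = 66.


P(wait) = rho = lambda/mu = 25/66 = 0.3788

0.3788


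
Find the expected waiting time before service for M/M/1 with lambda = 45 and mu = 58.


rho = 45/58; Wq = rho/(mu - lambda) = 0.0597 hours

0.0597 hours


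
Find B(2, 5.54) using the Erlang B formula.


B(N,A) = (A^N/N!) / sum(A^k/k!, k=0..N) with N=2, A=5.54 = 0.7012

0.7012


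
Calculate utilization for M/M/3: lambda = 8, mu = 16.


rho = lambda/(c*mu) = 8/(3*16) = 0.1667

0.1667


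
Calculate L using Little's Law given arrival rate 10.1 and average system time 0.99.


L = lambda * W = 10.1 * 0.99 = 10.0

10.0


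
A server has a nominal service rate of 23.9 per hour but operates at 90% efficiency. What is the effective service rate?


Effective rate = mu * efficiency = 23.9 * 0.9 = 21.51 per hour

21.51 per hour


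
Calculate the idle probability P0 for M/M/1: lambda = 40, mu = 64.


P0 = 1 - rho = 1 - 40/64 = 0.375

0.375


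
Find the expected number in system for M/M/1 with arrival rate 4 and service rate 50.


rho = 4/50; L = rho/(1-rho) = 0.09

0.09


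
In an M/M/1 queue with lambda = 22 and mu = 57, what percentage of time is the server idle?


Idle fraction = (1 - rho) * 100 = (1 - 22/57) * 100 = 61.4%

61.4%


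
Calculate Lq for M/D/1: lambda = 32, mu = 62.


M/D/1: Lq = rho^2 / (2*(1-rho)) where rho = 32/62; Lq = 0.28

0.28


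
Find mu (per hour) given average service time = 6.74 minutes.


mu = 60 / avg_service_time = 60 / 6.74 = 8.9 per hour

8.9 per hour


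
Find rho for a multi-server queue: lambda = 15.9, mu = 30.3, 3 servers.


rho = lambda / (c * mu) = 15.9 / (3 * 30.3) = 0.1749

0.1749


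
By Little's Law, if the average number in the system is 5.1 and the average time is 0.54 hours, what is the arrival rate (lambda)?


lambda = L / W = 5.1 / 0.54 = 9.44 per hour

9.44 per hour


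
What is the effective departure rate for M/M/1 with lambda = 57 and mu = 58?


For a stable queue (lambda < mu), throughput = lambda = 57 per hour

57 per hour


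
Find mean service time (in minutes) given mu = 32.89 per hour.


Mean service time = 60/mu = 60/32.89 = 1.82 minutes

1.82 minutes


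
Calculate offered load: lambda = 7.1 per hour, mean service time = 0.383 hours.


Offered load a = lambda * E[S] = 7.1 * 0.383 = 2.72 Erlangs

2.72 Erlangs


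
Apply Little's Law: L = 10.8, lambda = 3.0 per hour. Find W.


W = L / lambda = 10.8 / 3.0 = 3.6 hours

3.6 hours


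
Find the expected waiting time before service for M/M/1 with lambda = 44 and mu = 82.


rho = 44/82; Wq = rho/(mu - lambda) = 0.0141 hours

0.0141 hours


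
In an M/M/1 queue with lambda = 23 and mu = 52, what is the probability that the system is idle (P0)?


P0 = 1 - rho = 1 - 23/52 = 0.5577

0.5577


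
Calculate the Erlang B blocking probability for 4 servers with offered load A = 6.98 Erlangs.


B(N,A) = (A^N/N!) / sum(A^k/k!, k=0..N) with N=4, A=6.98 = 0.5263

0.5263


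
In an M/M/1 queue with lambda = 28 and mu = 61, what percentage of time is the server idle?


Idle fraction = (1 - rho) * 100 = (1 - 28/61) * 100 = 54.1%

54.1%


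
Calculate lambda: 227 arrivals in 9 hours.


lambda = total arrivals / time = 227 / 9 = 25.22 per hour

25.22 per hour


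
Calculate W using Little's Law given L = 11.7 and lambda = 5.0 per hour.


W = L / lambda = 11.7 / 5.0 = 2.34 hours

2.34 hours


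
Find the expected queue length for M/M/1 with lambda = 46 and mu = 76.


rho = 46/76; Lq = rho^2/(1-rho) = 0.93

0.93


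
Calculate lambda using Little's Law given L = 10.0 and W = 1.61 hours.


lambda = L / W = 10.0 / 1.61 = 6.21 per hour

6.21 per hour


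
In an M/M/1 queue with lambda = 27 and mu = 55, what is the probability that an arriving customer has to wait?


P(wait) = rho = lambda/mu = 27/55 = 0.4909

0.4909


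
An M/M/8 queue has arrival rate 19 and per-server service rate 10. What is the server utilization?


rho = lambda/(c*mu) = 19/(8*10) = 0.2375

0.2375


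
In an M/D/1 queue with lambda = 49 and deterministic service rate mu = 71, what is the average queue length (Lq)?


M/D/1: Lq = rho^2 / (2*(1-rho)) where rho = 49/71; Lq = 0.77

0.77


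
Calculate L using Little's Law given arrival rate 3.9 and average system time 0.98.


L = lambda * W = 3.9 * 0.98 = 3.82

3.82


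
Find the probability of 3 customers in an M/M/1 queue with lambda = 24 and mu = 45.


rho = 24/45; P(n) = (1-rho)*rho^n = (1-24/45)*(24/45)^3 = 0.0708

0.0708


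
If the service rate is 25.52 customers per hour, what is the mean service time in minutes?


Mean service time = 60/mu = 60/25.52 = 2.35 minutes

2.35 minutes


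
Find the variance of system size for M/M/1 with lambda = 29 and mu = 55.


rho = 29/55; Var(N) = rho/(1-rho)^2 = 2.36

2.36


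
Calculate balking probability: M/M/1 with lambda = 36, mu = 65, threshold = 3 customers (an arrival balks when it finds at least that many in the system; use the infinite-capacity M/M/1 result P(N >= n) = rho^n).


P(N >= 3) = rho^3 = (36/65)^3 = 0.1699

0.1699


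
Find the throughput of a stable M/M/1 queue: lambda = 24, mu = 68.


For a stable queue (lambda < mu), throughput = lambda = 24 per hour

24 per hour


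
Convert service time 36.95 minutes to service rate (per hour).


mu = 60 / avg_service_time = 60 / 36.95 = 1.62 per hour

1.62 per hour


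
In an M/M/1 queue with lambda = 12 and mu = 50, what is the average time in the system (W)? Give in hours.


W = 1/(mu - lambda) = 1/(50 - 12) = 0.0263 hours

0.0263 hours


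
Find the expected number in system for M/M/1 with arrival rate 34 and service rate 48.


rho = 34/48; L = rho/(1-rho) = 2.43

2.43


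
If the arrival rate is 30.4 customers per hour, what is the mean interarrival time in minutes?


Mean interarrival time = 60/lambda = 60/30.4 = 1.97 minutes

1.97 minutes


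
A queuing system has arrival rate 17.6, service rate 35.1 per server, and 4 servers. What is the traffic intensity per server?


rho = lambda / (c * mu) = 17.6 / (4 * 35.1) = 0.1254

0.1254


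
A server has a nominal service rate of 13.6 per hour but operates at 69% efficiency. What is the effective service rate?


Effective rate = mu * efficiency = 13.6 * 0.69 = 9.38 per hour

9.38 per hour


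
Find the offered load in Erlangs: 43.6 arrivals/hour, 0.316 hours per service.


Offered load a = lambda * E[S] = 43.6 * 0.316 = 13.78 Erlangs

13.78 Erlangs


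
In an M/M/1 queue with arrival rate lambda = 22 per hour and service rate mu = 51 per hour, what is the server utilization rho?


rho = lambda/mu = 22/51 = 0.4314

0.4314


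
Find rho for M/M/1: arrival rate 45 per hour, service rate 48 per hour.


rho = lambda/mu = 45/48 = 0.9375

0.9375


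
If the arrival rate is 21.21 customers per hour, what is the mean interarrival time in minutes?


Mean interarrival time = 60/lambda = 60/21.21 = 2.83 minutes

2.83 minutes


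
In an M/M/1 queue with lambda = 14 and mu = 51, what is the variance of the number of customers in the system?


rho = 14/51; Var(N) = rho/(1-rho)^2 = 0.52

0.52


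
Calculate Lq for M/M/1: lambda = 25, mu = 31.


rho = 25/31; Lq = rho^2/(1-rho) = 3.36

3.36


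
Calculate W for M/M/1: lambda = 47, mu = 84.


W = 1/(mu - lambda) = 1/(84 - 47) = 0.027 hours

0.027 hours


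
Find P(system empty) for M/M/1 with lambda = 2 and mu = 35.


P0 = 1 - rho = 1 - 2/35 = 0.9429

0.9429


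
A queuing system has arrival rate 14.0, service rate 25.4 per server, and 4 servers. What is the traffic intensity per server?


rho = lambda / (c * mu) = 14.0 / (4 * 25.4) = 0.1378

0.1378


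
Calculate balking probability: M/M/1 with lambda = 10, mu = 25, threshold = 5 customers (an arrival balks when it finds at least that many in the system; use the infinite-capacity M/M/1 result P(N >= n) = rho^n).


P(N >= 5) = rho^5 = (10/25)^5 = 0.0102

0.0102


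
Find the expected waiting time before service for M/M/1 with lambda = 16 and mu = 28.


rho = 16/28; Wq = rho/(mu - lambda) = 0.0476 hours

0.0476 hours


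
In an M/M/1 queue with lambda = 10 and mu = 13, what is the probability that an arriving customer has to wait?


P(wait) = rho = lambda/mu = 10/13 = 0.7692

0.7692


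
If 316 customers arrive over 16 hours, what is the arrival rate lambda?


lambda = total arrivals / time = 316 / 16 = 19.75 per hour

19.75 per hour


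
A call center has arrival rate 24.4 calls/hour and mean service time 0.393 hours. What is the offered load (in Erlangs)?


Offered load a = lambda * E[S] = 24.4 * 0.393 = 9.59 Erlangs

9.59 Erlangs


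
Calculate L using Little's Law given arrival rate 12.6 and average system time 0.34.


L = lambda * W = 12.6 * 0.34 = 4.28

4.28


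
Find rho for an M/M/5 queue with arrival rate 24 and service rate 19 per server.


rho = lambda/(c*mu) = 24/(5*19) = 0.2526

0.2526


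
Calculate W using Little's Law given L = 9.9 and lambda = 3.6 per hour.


W = L / lambda = 9.9 / 3.6 = 2.75 hours

2.75 hours


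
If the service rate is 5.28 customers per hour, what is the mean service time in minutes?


Mean service time = 60/mu = 60/5.28 = 11.36 minutes

11.36 minutes


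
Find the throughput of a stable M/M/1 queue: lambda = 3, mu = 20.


For a stable queue (lambda < mu), throughput = lambda = 3 per hour

3 per hour


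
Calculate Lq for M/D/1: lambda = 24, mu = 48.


M/D/1: Lq = rho^2 / (2*(1-rho)) where rho = 24/48; Lq = 0.25

0.25


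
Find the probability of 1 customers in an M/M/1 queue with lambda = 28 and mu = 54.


rho = 28/54; P(n) = (1-rho)*rho^n = (1-28/54)*(28/54)^1 = 0.2497

0.2497


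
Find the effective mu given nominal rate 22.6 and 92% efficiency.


Effective rate = mu * efficiency = 22.6 * 0.92 = 20.79 per hour

20.79 per hour


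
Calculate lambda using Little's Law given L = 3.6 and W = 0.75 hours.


lambda = L / W = 3.6 / 0.75 = 4.8 per hour

4.8 per hour


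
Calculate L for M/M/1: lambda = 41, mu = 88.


rho = 41/88; L = rho/(1-rho) = 0.87

0.87


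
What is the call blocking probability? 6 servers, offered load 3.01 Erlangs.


B(N,A) = (A^N/N!) / sum(A^k/k!, k=0..N) with N=6, A=3.01 = 0.0527

0.0527


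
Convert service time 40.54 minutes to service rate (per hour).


mu = 60 / avg_service_time = 60 / 40.54 = 1.48 per hour

1.48 per hour


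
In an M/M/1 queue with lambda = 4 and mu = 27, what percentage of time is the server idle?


Idle fraction = (1 - rho) * 100 = (1 - 4/27) * 100 = 85.2%

85.2%


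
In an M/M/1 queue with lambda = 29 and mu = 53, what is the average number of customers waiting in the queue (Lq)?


rho = 29/53; Lq = rho^2/(1-rho) = 0.66

0.66


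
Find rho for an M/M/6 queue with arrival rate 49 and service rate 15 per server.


rho = lambda/(c*mu) = 49/(6*15) = 0.5444

0.5444


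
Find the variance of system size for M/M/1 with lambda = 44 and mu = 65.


rho = 44/65; Var(N) = rho/(1-rho)^2 = 6.49

6.49


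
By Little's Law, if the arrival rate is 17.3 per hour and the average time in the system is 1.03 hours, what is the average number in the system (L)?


L = lambda * W = 17.3 * 1.03 = 17.82

17.82


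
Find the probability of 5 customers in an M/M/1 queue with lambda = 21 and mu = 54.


rho = 21/54; P(n) = (1-rho)*rho^n = (1-21/54)*(21/54)^5 = 0.0054

0.0054


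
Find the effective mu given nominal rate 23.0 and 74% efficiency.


Effective rate = mu * efficiency = 23.0 * 0.74 = 17.02 per hour

17.02 per hour


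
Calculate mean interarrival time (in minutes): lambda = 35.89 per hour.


Mean interarrival time = 60/lambda = 60/35.89 = 1.67 minutes

1.67 minutes


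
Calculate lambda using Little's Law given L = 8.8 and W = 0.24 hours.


lambda = L / W = 8.8 / 0.24 = 36.67 per hour

36.67 per hour


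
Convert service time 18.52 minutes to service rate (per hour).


mu = 60 / avg_service_time = 60 / 18.52 = 3.24 per hour

3.24 per hour


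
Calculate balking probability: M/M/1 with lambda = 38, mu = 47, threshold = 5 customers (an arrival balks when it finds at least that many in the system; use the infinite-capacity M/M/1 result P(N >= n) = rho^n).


P(N >= 5) = rho^5 = (38/47)^5 = 0.3455

0.3455


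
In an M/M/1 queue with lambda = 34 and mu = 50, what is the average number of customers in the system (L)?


rho = 34/50; L = rho/(1-rho) = 2.13

2.13


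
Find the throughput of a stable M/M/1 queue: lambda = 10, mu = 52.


For a stable queue (lambda < mu), throughput = lambda = 10 per hour

10 per hour


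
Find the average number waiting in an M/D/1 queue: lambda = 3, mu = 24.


M/D/1: Lq = rho^2 / (2*(1-rho)) where rho = 3/24; Lq = 0.01

0.01


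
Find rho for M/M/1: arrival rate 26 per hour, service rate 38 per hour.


rho = lambda/mu = 26/38 = 0.6842

0.6842


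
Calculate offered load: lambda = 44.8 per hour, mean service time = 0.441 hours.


Offered load a = lambda * E[S] = 44.8 * 0.441 = 19.76 Erlangs

19.76 Erlangs


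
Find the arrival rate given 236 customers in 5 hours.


lambda = total arrivals / time = 236 / 5 = 47.2 per hour

47.2 per hour


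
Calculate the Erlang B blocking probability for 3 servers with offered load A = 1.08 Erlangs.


B(N,A) = (A^N/N!) / sum(A^k/k!, k=0..N) with N=3, A=1.08 = 0.0731

0.0731


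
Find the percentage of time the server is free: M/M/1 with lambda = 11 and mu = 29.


Idle fraction = (1 - rho) * 100 = (1 - 11/29) * 100 = 62.1%

62.1%


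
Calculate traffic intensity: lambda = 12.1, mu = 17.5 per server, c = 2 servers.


rho = lambda / (c * mu) = 12.1 / (2 * 17.5) = 0.3457

0.3457


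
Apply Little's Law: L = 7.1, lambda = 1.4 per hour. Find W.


W = L / lambda = 7.1 / 1.4 = 5.0714 hours

5.0714 hours


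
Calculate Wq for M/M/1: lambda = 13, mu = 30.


rho = 13/30; Wq = rho/(mu - lambda) = 0.0255 hours

0.0255 hours


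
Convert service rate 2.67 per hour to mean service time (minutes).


Mean service time = 60/mu = 60/2.67 = 22.47 minutes

22.47 minutes


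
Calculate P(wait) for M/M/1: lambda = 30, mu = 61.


P(wait) = rho = lambda/mu = 30/61 = 0.4918

0.4918


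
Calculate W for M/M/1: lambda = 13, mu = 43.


W = 1/(mu - lambda) = 1/(43 - 13) = 0.0333 hours

0.0333 hours


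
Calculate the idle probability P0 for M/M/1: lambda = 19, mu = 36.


P0 = 1 - rho = 1 - 19/36 = 0.4722

0.4722


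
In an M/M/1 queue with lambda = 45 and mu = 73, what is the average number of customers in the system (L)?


rho = 45/73; L = rho/(1-rho) = 1.61

1.61


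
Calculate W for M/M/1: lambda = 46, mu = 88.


W = 1/(mu - lambda) = 1/(88 - 46) = 0.0238 hours

0.0238 hours


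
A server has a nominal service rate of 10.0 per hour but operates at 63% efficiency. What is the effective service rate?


Effective rate = mu * efficiency = 10.0 * 0.63 = 6.3 per hour

6.3 per hour


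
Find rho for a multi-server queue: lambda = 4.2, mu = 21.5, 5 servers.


rho = lambda / (c * mu) = 4.2 / (5 * 21.5) = 0.0391

0.0391


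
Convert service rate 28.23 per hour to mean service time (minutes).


Mean service time = 60/mu = 60/28.23 = 2.13 minutes

2.13 minutes


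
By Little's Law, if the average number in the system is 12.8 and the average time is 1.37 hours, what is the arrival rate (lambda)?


lambda = L / W = 12.8 / 1.37 = 9.34 per hour

9.34 per hour


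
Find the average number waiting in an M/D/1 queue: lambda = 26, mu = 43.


M/D/1: Lq = rho^2 / (2*(1-rho)) where rho = 26/43; Lq = 0.46

0.46


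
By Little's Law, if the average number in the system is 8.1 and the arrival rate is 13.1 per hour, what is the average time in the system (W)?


W = L / lambda = 8.1 / 13.1 = 0.6183 hours

0.6183 hours


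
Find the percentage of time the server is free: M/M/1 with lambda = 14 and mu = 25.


Idle fraction = (1 - rho) * 100 = (1 - 14/25) * 100 = 44.0%

44.0%


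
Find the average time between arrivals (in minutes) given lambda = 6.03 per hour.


Mean interarrival time = 60/lambda = 60/6.03 = 9.95 minutes

9.95 minutes


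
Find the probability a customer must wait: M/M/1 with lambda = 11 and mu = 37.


P(wait) = rho = lambda/mu = 11/37 = 0.2973

0.2973


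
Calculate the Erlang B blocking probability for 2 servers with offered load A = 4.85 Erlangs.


B(N,A) = (A^N/N!) / sum(A^k/k!, k=0..N) with N=2, A=4.85 = 0.6678

0.6678


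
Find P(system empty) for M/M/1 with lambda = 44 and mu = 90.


P0 = 1 - rho = 1 - 44/90 = 0.5111

0.5111


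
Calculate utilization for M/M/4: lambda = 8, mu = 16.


rho = lambda/(c*mu) = 8/(4*16) = 0.125

0.125


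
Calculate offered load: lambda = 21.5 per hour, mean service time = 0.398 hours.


Offered load a = lambda * E[S] = 21.5 * 0.398 = 8.56 Erlangs

8.56 Erlangs


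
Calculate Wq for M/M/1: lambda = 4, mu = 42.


rho = 4/42; Wq = rho/(mu - lambda) = 0.0025 hours

0.0025 hours


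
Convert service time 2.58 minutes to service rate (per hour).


mu = 60 / avg_service_time = 60 / 2.58 = 23.26 per hour

23.26 per hour


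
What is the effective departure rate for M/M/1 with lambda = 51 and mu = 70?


For a stable queue (lambda < mu), throughput = lambda = 51 per hour

51 per hour


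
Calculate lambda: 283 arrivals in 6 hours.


lambda = total arrivals / time = 283 / 6 = 47.17 per hour

47.17 per hour


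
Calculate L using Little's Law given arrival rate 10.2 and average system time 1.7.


L = lambda * W = 10.2 * 1.7 = 17.34

17.34


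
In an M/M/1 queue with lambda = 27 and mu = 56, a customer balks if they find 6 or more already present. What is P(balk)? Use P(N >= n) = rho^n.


P(N >= 6) = rho^6 = (27/56)^6 = 0.0126

0.0126


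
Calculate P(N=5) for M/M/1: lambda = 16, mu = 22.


rho = 16/22; P(n) = (1-rho)*rho^n = (1-16/22)*(16/22)^5 = 0.0555

0.0555


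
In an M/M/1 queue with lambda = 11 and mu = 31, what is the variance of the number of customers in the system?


rho = 11/31; Var(N) = rho/(1-rho)^2 = 0.85

0.85


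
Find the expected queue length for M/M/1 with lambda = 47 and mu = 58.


rho = 47/58; Lq = rho^2/(1-rho) = 3.46

3.46


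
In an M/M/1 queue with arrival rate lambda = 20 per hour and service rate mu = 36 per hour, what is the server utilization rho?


rho = lambda/mu = 20/36 = 0.5556

0.5556


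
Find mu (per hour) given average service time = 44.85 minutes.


mu = 60 / avg_service_time = 60 / 44.85 = 1.34 per hour

1.34 per hour


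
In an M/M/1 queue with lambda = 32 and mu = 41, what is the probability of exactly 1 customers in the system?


rho = 32/41; P(n) = (1-rho)*rho^n = (1-32/41)*(32/41)^1 = 0.1713

0.1713


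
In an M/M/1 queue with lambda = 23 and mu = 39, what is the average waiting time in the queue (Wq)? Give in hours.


rho = 23/39; Wq = rho/(mu - lambda) = 0.0369 hours

0.0369 hours


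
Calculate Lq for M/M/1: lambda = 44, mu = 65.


rho = 44/65; Lq = rho^2/(1-rho) = 1.42

1.42


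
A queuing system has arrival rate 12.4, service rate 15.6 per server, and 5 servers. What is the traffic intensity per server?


rho = lambda / (c * mu) = 12.4 / (5 * 15.6) = 0.159

0.159


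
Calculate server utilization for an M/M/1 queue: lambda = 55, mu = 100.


rho = lambda/mu = 55/100 = 0.55

0.55


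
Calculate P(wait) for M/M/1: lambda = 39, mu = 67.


P(wait) = rho = lambda/mu = 39/67 = 0.5821

0.5821


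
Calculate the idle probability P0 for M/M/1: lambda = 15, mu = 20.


P0 = 1 - rho = 1 - 15/20 = 0.25

0.25


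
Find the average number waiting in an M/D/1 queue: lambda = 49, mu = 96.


M/D/1: Lq = rho^2 / (2*(1-rho)) where rho = 49/96; Lq = 0.27

0.27


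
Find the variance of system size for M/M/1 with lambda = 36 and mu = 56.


rho = 36/56; Var(N) = rho/(1-rho)^2 = 5.04

5.04


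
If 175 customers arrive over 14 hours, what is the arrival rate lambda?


lambda = total arrivals / time = 175 / 14 = 12.5 per hour

12.5 per hour


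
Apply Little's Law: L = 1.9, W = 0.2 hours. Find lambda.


lambda = L / W = 1.9 / 0.2 = 9.5 per hour

9.5 per hour


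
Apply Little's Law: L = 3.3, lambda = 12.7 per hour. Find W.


W = L / lambda = 3.3 / 12.7 = 0.2598 hours

0.2598 hours


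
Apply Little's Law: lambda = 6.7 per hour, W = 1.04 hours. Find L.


L = lambda * W = 6.7 * 1.04 = 6.97

6.97


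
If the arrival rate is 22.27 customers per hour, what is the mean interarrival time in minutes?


Mean interarrival time = 60/lambda = 60/22.27 = 2.69 minutes

2.69 minutes


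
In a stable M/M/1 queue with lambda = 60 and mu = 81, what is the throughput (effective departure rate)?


For a stable queue (lambda < mu), throughput = lambda = 60 per hour

60 per hour


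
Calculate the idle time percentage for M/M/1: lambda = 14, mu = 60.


Idle fraction = (1 - rho) * 100 = (1 - 14/60) * 100 = 76.7%

76.7%


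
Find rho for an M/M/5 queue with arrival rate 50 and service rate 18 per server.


rho = lambda/(c*mu) = 50/(5*18) = 0.5556

0.5556


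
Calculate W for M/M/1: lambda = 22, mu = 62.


W = 1/(mu - lambda) = 1/(62 - 22) = 0.025 hours

0.025 hours


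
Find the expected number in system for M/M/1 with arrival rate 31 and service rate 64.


rho = 31/64; L = rho/(1-rho) = 0.94

0.94


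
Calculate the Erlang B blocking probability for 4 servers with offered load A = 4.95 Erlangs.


B(N,A) = (A^N/N!) / sum(A^k/k!, k=0..N) with N=4, A=4.95 = 0.3944

0.3944


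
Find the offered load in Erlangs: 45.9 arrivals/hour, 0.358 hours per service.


Offered load a = lambda * E[S] = 45.9 * 0.358 = 16.43 Erlangs

16.43 Erlangs


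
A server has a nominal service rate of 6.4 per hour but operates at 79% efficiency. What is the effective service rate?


Effective rate = mu * efficiency = 6.4 * 0.79 = 5.06 per hour

5.06 per hour


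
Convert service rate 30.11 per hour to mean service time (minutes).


Mean service time = 60/mu = 60/30.11 = 1.99 minutes

1.99 minutes


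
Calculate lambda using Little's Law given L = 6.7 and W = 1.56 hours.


lambda = L / W = 6.7 / 1.56 = 4.29 per hour

4.29 per hour


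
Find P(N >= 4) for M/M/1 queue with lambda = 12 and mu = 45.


P(N >= 4) = rho^4 = (12/45)^4 = 0.0051

0.0051


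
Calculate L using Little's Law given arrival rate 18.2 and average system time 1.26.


L = lambda * W = 18.2 * 1.26 = 22.93

22.93


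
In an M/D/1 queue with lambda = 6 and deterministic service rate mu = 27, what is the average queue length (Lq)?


M/D/1: Lq = rho^2 / (2*(1-rho)) where rho = 6/27; Lq = 0.03

0.03


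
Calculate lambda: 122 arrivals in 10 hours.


lambda = total arrivals / time = 122 / 10 = 12.2 per hour

12.2 per hour


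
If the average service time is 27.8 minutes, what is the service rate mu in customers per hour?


mu = 60 / avg_service_time = 60 / 27.8 = 2.16 per hour

2.16 per hour


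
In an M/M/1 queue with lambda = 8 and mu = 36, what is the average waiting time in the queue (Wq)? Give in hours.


rho = 8/36; Wq = rho/(mu - lambda) = 0.0079 hours

0.0079 hours


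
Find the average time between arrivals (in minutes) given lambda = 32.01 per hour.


Mean interarrival time = 60/lambda = 60/32.01 = 1.87 minutes

1.87 minutes


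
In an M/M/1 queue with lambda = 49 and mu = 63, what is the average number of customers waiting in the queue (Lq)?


rho = 49/63; Lq = rho^2/(1-rho) = 2.72

2.72


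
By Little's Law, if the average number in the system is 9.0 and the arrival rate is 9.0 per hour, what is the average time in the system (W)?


W = L / lambda = 9.0 / 9.0 = 1.0 hours

1.0 hours


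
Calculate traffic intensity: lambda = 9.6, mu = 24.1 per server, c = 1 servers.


rho = lambda / (c * mu) = 9.6 / (1 * 24.1) = 0.3983

0.3983


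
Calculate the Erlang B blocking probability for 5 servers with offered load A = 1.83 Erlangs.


B(N,A) = (A^N/N!) / sum(A^k/k!, k=0..N) with N=5, A=1.83 = 0.0277

0.0277


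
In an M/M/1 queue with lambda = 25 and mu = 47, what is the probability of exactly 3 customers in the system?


rho = 25/47; P(n) = (1-rho)*rho^n = (1-25/47)*(25/47)^3 = 0.0704

0.0704


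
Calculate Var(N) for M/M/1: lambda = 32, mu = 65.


rho = 32/65; Var(N) = rho/(1-rho)^2 = 1.91

1.91


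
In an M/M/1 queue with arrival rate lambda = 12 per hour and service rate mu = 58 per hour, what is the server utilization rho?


rho = lambda/mu = 12/58 = 0.2069

0.2069
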